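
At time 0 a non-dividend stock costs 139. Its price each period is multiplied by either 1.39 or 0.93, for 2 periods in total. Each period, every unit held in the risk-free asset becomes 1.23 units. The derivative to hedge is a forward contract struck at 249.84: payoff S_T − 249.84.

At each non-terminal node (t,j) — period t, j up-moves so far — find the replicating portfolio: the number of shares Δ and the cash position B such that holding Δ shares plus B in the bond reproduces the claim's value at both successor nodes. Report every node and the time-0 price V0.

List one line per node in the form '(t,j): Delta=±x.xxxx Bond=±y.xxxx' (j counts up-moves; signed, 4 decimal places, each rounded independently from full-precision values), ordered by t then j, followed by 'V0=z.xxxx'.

Under the risk-neutral measure, an up-move has probability p* = (R−d)/(u−d) = 0.6522 and values discount at R = 1.23.
At expiry t=2: V(2,0)=-129.6189, V(2,1)=-70.1547, V(2,2)=18.7219
  t=1,j=0: stock 129.2700 → up 179.6853 (V=-70.1547), down 120.2211 (V=-129.6189). Price -73.8520; hedge Δ=1.0000, bond B=-203.1220.
  t=1,j=1: stock 193.2100 → up 268.5619 (V=18.7219), down 179.6853 (V=-70.1547). Price -9.9120; hedge Δ=1.0000, bond B=-203.1220.
  t=0,j=0: stock 139.0000 → up 193.2100 (V=-9.9120), down 129.2700 (V=-73.8520). Price -26.1398; hedge Δ=1.0000, bond B=-165.1398.
Self-financing check: at every node Δ·S+B equals the discounted successor values.

(0,0): Delta=1.0000 Bond=-165.1398
(1,0): Delta=1.0000 Bond=-203.1220
(1,1): Delta=1.0000 Bond=-203.1220
V0=-26.1398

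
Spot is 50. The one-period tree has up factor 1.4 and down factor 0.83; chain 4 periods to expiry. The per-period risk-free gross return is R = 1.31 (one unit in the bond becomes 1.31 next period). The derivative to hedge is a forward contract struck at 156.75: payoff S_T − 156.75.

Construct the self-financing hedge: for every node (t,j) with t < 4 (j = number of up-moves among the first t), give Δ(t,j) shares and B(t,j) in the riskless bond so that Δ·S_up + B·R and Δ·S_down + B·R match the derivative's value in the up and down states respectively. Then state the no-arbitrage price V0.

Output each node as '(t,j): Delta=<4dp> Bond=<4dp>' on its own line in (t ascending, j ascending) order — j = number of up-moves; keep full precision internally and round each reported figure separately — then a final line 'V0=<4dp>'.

No-arbitrage ⇒ martingale measure with p* = (R−d)/(u−d) = 0.8421.
Payoff layer (t=4): V(4,0)=-133.0208, V(4,1)=-116.7249, V(4,2)=-89.2378, V(4,3)=-42.8740, V(4,4)=35.3300
(3,0): S=28.5893. Δ = (V_up−V_dn)/(S_up−S_dn) = (-116.7249−-133.0208)/(40.0251−23.7292) = 1.0000. V = [p*·-116.7249 + (1−p*)·-133.0208]/1.31 = -91.0671. B = V − Δ·S = -119.6565.
(3,1): S=48.2230. Δ = (V_up−V_dn)/(S_up−S_dn) = (-89.2378−-116.7249)/(67.5122−40.0251) = 1.0000. V = [p*·-89.2378 + (1−p*)·-116.7249]/1.31 = -71.4335. B = V − Δ·S = -119.6565.
(3,2): S=81.3400. Δ = (V_up−V_dn)/(S_up−S_dn) = (-42.8740−-89.2378)/(113.8760−67.5122) = 1.0000. V = [p*·-42.8740 + (1−p*)·-89.2378]/1.31 = -38.3165. B = V − Δ·S = -119.6565.
(3,3): S=137.2000. Δ = (V_up−V_dn)/(S_up−S_dn) = (35.3300−-42.8740)/(192.0800−113.8760) = 1.0000. V = [p*·35.3300 + (1−p*)·-42.8740]/1.31 = 17.5435. B = V − Δ·S = -119.6565.
(2,0): S=34.4450. Δ = (V_up−V_dn)/(S_up−S_dn) = (-71.4335−-91.0671)/(48.2230−28.5893) = 1.0000. V = [p*·-71.4335 + (1−p*)·-91.0671]/1.31 = -56.8958. B = V − Δ·S = -91.3408.
(2,1): S=58.1000. Δ = (V_up−V_dn)/(S_up−S_dn) = (-38.3165−-71.4335)/(81.3400−48.2230) = 1.0000. V = [p*·-38.3165 + (1−p*)·-71.4335]/1.31 = -33.2408. B = V − Δ·S = -91.3408.
(2,2): S=98.0000. Δ = (V_up−V_dn)/(S_up−S_dn) = (17.5435−-38.3165)/(137.2000−81.3400) = 1.0000. V = [p*·17.5435 + (1−p*)·-38.3165]/1.31 = 6.6592. B = V − Δ·S = -91.3408.
(1,0): S=41.5000. Δ = (V_up−V_dn)/(S_up−S_dn) = (-33.2408−-56.8958)/(58.1000−34.4450) = 1.0000. V = [p*·-33.2408 + (1−p*)·-56.8958]/1.31 = -28.2258. B = V − Δ·S = -69.7258.
(1,1): S=70.0000. Δ = (V_up−V_dn)/(S_up−S_dn) = (6.6592−-33.2408)/(98.0000−58.1000) = 1.0000. V = [p*·6.6592 + (1−p*)·-33.2408]/1.31 = 0.2742. B = V − Δ·S = -69.7258.
(0,0): S=50.0000. Δ = (V_up−V_dn)/(S_up−S_dn) = (0.2742−-28.2258)/(70.0000−41.5000) = 1.0000. V = [p*·0.2742 + (1−p*)·-28.2258]/1.31 = -3.2258. B = V − Δ·S = -53.2258.
Self-financing check: at every node Δ·S+B equals the discounted successor values.

(0,0): Delta=1.0000 Bond=-53.2258
(1,0): Delta=1.0000 Bond=-69.7258
(1,1): Delta=1.0000 Bond=-69.7258
(2,0): Delta=1.0000 Bond=-91.3408
(2,1): Delta=1.0000 Bond=-91.3408
(2,2): Delta=1.0000 Bond=-91.3408
(3,0): Delta=1.0000 Bond=-119.6565
(3,1): Delta=1.0000 Bond=-119.6565
(3,2): Delta=1.0000 Bond=-119.6565
(3,3): Delta=1.0000 Bond=-119.6565
V0=-3.2258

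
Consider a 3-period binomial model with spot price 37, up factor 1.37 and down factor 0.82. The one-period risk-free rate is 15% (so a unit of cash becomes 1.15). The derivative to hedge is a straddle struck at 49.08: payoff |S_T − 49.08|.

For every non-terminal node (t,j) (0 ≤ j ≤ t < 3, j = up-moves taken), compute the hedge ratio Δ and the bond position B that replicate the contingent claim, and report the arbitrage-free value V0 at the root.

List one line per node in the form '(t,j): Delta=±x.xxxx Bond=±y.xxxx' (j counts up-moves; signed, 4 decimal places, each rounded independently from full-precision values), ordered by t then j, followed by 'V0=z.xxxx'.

(0,0): Delta=0.3024 Bond=1.6341
(1,0): Delta=-0.5082 Bond=26.4715
(1,1): Delta=0.6258 Bond=-14.5157
(2,0): Delta=-1.0000 Bond=42.6783
(2,1): Delta=-0.3119 Bond=22.2848
(2,2): Delta=1.0000 Bond=-42.6783
V0=12.8223

Under the risk-neutral measure, an up-move has probability p* = (R−d)/(u−d) = 0.6000 and values discount at R = 1.15.
Payoff layer (t=3): V(3,0)=28.6794, V(3,1)=14.9960, V(3,2)=7.8651, V(3,3)=46.0601
Node (2,0) S=24.8788: V=(p*·14.9960+(1−p*)·28.6794)/1.15=17.7995; Δ=(14.9960−28.6794)/(34.0840−20.4006)=-1.0000; B=V−Δ·S=42.6783
Node (2,1) S=41.5658: V=(p*·7.8651+(1−p*)·14.9960)/1.15=9.3196; Δ=(7.8651−14.9960)/(56.9451−34.0840)=-0.3119; B=V−Δ·S=22.2848
Node (2,2) S=69.4453: V=(p*·46.0601+(1−p*)·7.8651)/1.15=26.7670; Δ=(46.0601−7.8651)/(95.1401−56.9451)=1.0000; B=V−Δ·S=-42.6783
Node (1,0) S=30.3400: V=(p*·9.3196+(1−p*)·17.7995)/1.15=11.0535; Δ=(9.3196−17.7995)/(41.5658−24.8788)=-0.5082; B=V−Δ·S=26.4715
Node (1,1) S=50.6900: V=(p*·26.7670+(1−p*)·9.3196)/1.15=17.2070; Δ=(26.7670−9.3196)/(69.4453−41.5658)=0.6258; B=V−Δ·S=-14.5157
Node (0,0) S=37.0000: V=(p*·17.2070+(1−p*)·11.0535)/1.15=12.8223; Δ=(17.2070−11.0535)/(50.6900−30.3400)=0.3024; B=V−Δ·S=1.6341
Root portfolio cost Δ·37+B reproduces V0=12.8223.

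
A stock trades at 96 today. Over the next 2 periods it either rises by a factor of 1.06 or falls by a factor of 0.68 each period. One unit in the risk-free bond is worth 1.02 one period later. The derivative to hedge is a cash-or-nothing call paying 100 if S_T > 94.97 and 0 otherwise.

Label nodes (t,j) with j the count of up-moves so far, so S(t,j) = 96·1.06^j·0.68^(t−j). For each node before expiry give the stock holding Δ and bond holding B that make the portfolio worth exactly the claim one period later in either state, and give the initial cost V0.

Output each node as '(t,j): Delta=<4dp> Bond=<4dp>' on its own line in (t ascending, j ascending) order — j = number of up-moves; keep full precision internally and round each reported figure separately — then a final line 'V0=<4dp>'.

(0,0): Delta=2.4046 Bond=-153.8935
(1,0): Delta=0.0000 Bond=0.0000
(1,1): Delta=2.5861 Bond=-175.4386
V0=76.9468

Since d<R<u, set p* = (R−d)/(u−d) = 0.8947; price each node as the discounted p*-expectation of its children.
Terminal payoffs: V(2,0)=0.0000, V(2,1)=0.0000, V(2,2)=100.0000
  t=1,j=0: stock 65.2800 → up 69.1968 (V=0.0000), down 44.3904 (V=0.0000). Price 0.0000; hedge Δ=0.0000, bond B=0.0000.
  t=1,j=1: stock 101.7600 → up 107.8656 (V=100.0000), down 69.1968 (V=0.0000). Price 87.7193; hedge Δ=2.5861, bond B=-175.4386.
  t=0,j=0: stock 96.0000 → up 101.7600 (V=87.7193), down 65.2800 (V=0.0000). Price 76.9468; hedge Δ=2.4046, bond B=-153.8935.
Check: Δ(0,0)·S0 + B(0,0) = 76.9468 = V0.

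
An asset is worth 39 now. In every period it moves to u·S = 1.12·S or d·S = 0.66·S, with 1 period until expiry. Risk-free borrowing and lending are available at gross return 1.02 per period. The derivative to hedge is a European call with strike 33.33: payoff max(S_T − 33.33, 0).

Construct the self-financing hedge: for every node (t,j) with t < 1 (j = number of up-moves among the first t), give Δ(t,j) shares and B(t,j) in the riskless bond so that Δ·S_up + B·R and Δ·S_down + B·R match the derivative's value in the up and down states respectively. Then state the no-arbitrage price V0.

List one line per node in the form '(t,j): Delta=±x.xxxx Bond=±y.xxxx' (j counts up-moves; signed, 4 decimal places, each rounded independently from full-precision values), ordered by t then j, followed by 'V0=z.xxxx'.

(0,0): Delta=0.5769 Bond=-14.5588
V0=7.9412

Risk-neutral probability p* = (R−d)/(u−d) = (1.02−0.66)/(1.12−0.66) = 0.7826.
At expiry t=1: V(1,0)=0.0000, V(1,1)=10.3500
  t=0,j=0: stock 39.0000 → up 43.6800 (V=10.3500), down 25.7400 (V=0.0000). Price 7.9412; hedge Δ=0.5769, bond B=-14.5588.
Root portfolio cost Δ·39+B reproduces V0=7.9412.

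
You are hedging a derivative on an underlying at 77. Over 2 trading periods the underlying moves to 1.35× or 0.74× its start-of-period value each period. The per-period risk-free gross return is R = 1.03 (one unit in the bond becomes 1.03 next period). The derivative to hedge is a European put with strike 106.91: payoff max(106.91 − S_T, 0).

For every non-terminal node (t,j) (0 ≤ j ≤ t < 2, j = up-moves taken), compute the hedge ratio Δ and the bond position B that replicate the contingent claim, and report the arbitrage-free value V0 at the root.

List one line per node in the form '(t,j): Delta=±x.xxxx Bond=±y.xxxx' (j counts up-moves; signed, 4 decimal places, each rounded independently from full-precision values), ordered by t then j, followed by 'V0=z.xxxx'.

(0,0): Delta=-0.6716 Bond=82.6038
(1,0): Delta=-1.0000 Bond=103.7961
(1,1): Delta=-0.4729 Bond=64.4317
V0=30.8933

The replicating-portfolio and risk-neutral prices coincide; use p* = (1.03−0.74)/(1.35−0.74) = 0.4754 for the latter.
Payoff layer (t=2): V(2,0)=64.7448, V(2,1)=29.9870, V(2,2)=0.0000
  t=1,j=0: stock 56.9800 → up 76.9230 (V=29.9870), down 42.1652 (V=64.7448). Price 46.8161; hedge Δ=-1.0000, bond B=103.7961.
  t=1,j=1: stock 103.9500 → up 140.3325 (V=0.0000), down 76.9230 (V=29.9870). Price 15.2727; hedge Δ=-0.4729, bond B=64.4317.
  t=0,j=0: stock 77.0000 → up 103.9500 (V=15.2727), down 56.9800 (V=46.8161). Price 30.8933; hedge Δ=-0.6716, bond B=82.6038.
The time-0 hedge costs 30.8933, which is the no-arbitrage price.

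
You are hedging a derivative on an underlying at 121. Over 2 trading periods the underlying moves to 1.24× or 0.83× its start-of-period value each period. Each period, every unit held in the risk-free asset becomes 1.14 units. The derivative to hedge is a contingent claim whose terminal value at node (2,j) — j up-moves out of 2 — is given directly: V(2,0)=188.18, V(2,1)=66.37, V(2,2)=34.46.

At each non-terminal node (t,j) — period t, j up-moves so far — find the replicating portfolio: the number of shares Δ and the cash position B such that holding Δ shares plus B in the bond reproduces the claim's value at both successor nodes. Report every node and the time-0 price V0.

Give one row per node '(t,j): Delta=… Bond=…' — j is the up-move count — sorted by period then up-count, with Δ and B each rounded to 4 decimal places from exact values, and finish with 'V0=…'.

(0,0): Delta=-0.9519 Bond=157.7920
(1,0): Delta=-2.9583 Bond=381.3780
(1,1): Delta=-0.5187 Bond=114.8845
V0=42.6084

Since d<R<u, set p* = (R−d)/(u−d) = 0.7561; price each node as the discounted p*-expectation of its children.
Terminal values V(2,·): V(2,0)=188.1800, V(2,1)=66.3700, V(2,2)=34.4600
  t=1,j=0: stock 100.4300 → up 124.5332 (V=66.3700), down 83.3569 (V=188.1800). Price 84.2805; hedge Δ=-2.9583, bond B=381.3780.
  t=1,j=1: stock 150.0400 → up 186.0496 (V=34.4600), down 124.5332 (V=66.3700). Price 37.0552; hedge Δ=-0.5187, bond B=114.8845.
  t=0,j=0: stock 121.0000 → up 150.0400 (V=37.0552), down 100.4300 (V=84.2805). Price 42.6084; hedge Δ=-0.9519, bond B=157.7920.
Self-financing check: at every node Δ·S+B equals the discounted successor values.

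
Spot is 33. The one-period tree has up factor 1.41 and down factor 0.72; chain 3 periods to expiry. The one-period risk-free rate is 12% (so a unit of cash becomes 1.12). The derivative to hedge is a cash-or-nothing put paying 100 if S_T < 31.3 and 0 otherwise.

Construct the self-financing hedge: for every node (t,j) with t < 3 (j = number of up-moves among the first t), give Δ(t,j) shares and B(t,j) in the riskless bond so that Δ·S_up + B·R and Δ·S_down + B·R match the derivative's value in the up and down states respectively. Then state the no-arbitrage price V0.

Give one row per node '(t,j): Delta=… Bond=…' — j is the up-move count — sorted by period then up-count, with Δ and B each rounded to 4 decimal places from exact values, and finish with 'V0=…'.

Under the risk-neutral measure, an up-move has probability p* = (R−d)/(u−d) = 0.5797 and values discount at R = 1.12.
Terminal values V(3,·): V(3,0)=100.0000, V(3,1)=100.0000, V(3,2)=0.0000, V(3,3)=0.0000
Node (2,0) S=17.1072: V=(p*·100.0000+(1−p*)·100.0000)/1.12=89.2857; Δ=(100.0000−100.0000)/(24.1212−12.3172)=0.0000; B=V−Δ·S=89.2857
Node (2,1) S=33.5016: V=(p*·0.0000+(1−p*)·100.0000)/1.12=37.5259; Δ=(0.0000−100.0000)/(47.2373−24.1212)=-4.3260; B=V−Δ·S=182.4534
Node (2,2) S=65.6073: V=(p*·0.0000+(1−p*)·0.0000)/1.12=0.0000; Δ=(0.0000−0.0000)/(92.5063−47.2373)=0.0000; B=V−Δ·S=0.0000
Node (1,0) S=23.7600: V=(p*·37.5259+(1−p*)·89.2857)/1.12=52.9286; Δ=(37.5259−89.2857)/(33.5016−17.1072)=-3.1572; B=V−Δ·S=127.9428
Node (1,1) S=46.5300: V=(p*·0.0000+(1−p*)·37.5259)/1.12=14.0819; Δ=(0.0000−37.5259)/(65.6073−33.5016)=-1.1688; B=V−Δ·S=68.4672
Node (0,0) S=33.0000: V=(p*·14.0819+(1−p*)·52.9286)/1.12=27.1507; Δ=(14.0819−52.9286)/(46.5300−23.7600)=-1.7060; B=V−Δ·S=83.4502
The time-0 hedge costs 27.1507, which is the no-arbitrage price.

(0,0): Delta=-1.7060 Bond=83.4502
(1,0): Delta=-3.1572 Bond=127.9428
(1,1): Delta=-1.1688 Bond=68.4672
(2,0): Delta=0.0000 Bond=89.2857
(2,1): Delta=-4.3260 Bond=182.4534
(2,2): Delta=0.0000 Bond=0.0000
V0=27.1507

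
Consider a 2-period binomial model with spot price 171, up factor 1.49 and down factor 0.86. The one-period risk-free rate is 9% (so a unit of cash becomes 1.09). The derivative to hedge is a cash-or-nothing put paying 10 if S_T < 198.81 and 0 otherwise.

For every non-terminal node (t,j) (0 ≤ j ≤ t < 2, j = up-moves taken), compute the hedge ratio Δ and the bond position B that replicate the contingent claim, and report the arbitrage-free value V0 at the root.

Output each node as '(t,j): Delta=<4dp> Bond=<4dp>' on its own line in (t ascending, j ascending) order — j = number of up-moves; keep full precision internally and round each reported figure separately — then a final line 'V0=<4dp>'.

Under the risk-neutral measure, an up-move has probability p* = (R−d)/(u−d) = 0.3651 and values discount at R = 1.09.
Payoff layer (t=2): V(2,0)=10.0000, V(2,1)=0.0000, V(2,2)=0.0000
  t=1,j=0: stock 147.0600 → up 219.1194 (V=0.0000), down 126.4716 (V=10.0000). Price 5.8250; hedge Δ=-0.1079, bond B=21.6980.
  t=1,j=1: stock 254.7900 → up 379.6371 (V=0.0000), down 219.1194 (V=0.0000). Price 0.0000; hedge Δ=0.0000, bond B=0.0000.
  t=0,j=0: stock 171.0000 → up 254.7900 (V=0.0000), down 147.0600 (V=5.8250). Price 3.3930; hedge Δ=-0.0541, bond B=12.6390.
The time-0 hedge costs 3.3930, which is the no-arbitrage price.

(0,0): Delta=-0.0541 Bond=12.6390
(1,0): Delta=-0.1079 Bond=21.6980
(1,1): Delta=0.0000 Bond=0.0000
V0=3.3930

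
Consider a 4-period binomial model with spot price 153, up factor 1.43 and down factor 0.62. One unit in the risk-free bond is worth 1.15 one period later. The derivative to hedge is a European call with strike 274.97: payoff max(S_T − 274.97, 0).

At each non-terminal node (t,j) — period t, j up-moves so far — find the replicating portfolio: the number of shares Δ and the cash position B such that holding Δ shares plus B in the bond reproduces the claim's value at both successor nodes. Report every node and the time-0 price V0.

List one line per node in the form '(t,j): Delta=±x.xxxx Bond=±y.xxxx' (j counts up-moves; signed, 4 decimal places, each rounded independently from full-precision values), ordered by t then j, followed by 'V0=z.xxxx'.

(0,0): Delta=0.5443 Bond=-44.5122
(1,0): Delta=0.0102 Bond=-0.5215
(1,1): Delta=0.6667 Bond=-77.9568
(2,0): Delta=0.0000 Bond=0.0000
(2,1): Delta=0.0125 Bond=-0.9166
(2,2): Delta=0.8165 Bond=-136.5286
(3,0): Delta=0.0000 Bond=0.0000
(3,1): Delta=0.0000 Bond=0.0000
(3,2): Delta=0.0154 Bond=-1.6109
(3,3): Delta=1.0000 Bond=-239.1043
V0=38.7698

The replicating-portfolio and risk-neutral prices coincide; use p* = (1.15−0.62)/(1.43−0.62) = 0.6543 for the latter.
Terminal values V(4,·): V(4,0)=0.0000, V(4,1)=0.0000, V(4,2)=0.0000, V(4,3)=2.4203, V(4,4)=364.8172
(3,0): S=36.4642. Δ = (V_up−V_dn)/(S_up−S_dn) = (0.0000−0.0000)/(52.1438−22.6078) = 0.0000. V = [p*·0.0000 + (1−p*)·0.0000]/1.15 = 0.0000. B = V − Δ·S = 0.0000.
(3,1): S=84.1029. Δ = (V_up−V_dn)/(S_up−S_dn) = (0.0000−0.0000)/(120.2671−52.1438) = 0.0000. V = [p*·0.0000 + (1−p*)·0.0000]/1.15 = 0.0000. B = V − Δ·S = 0.0000.
(3,2): S=193.9792. Δ = (V_up−V_dn)/(S_up−S_dn) = (2.4203−0.0000)/(277.3903−120.2671) = 0.0154. V = [p*·2.4203 + (1−p*)·0.0000]/1.15 = 1.3771. B = V − Δ·S = -1.6109.
(3,3): S=447.4037. Δ = (V_up−V_dn)/(S_up−S_dn) = (364.8172−2.4203)/(639.7872−277.3903) = 1.0000. V = [p*·364.8172 + (1−p*)·2.4203]/1.15 = 208.2993. B = V − Δ·S = -239.1043.
(2,0): S=58.8132. Δ = (V_up−V_dn)/(S_up−S_dn) = (0.0000−0.0000)/(84.1029−36.4642) = 0.0000. V = [p*·0.0000 + (1−p*)·0.0000]/1.15 = 0.0000. B = V − Δ·S = 0.0000.
(2,1): S=135.6498. Δ = (V_up−V_dn)/(S_up−S_dn) = (1.3771−0.0000)/(193.9792−84.1029) = 0.0125. V = [p*·1.3771 + (1−p*)·0.0000]/1.15 = 0.7835. B = V − Δ·S = -0.9166.
(2,2): S=312.8697. Δ = (V_up−V_dn)/(S_up−S_dn) = (208.2993−1.3771)/(447.4037−193.9792) = 0.8165. V = [p*·208.2993 + (1−p*)·1.3771]/1.15 = 118.9310. B = V − Δ·S = -136.5286.
(1,0): S=94.8600. Δ = (V_up−V_dn)/(S_up−S_dn) = (0.7835−0.0000)/(135.6498−58.8132) = 0.0102. V = [p*·0.7835 + (1−p*)·0.0000]/1.15 = 0.4458. B = V − Δ·S = -0.5215.
(1,1): S=218.7900. Δ = (V_up−V_dn)/(S_up−S_dn) = (118.9310−0.7835)/(312.8697−135.6498) = 0.6667. V = [p*·118.9310 + (1−p*)·0.7835]/1.15 = 67.9043. B = V − Δ·S = -77.9568.
(0,0): S=153.0000. Δ = (V_up−V_dn)/(S_up−S_dn) = (67.9043−0.4458)/(218.7900−94.8600) = 0.5443. V = [p*·67.9043 + (1−p*)·0.4458]/1.15 = 38.7698. B = V − Δ·S = -44.5122.
Self-financing check: at every node Δ·S+B equals the discounted successor values.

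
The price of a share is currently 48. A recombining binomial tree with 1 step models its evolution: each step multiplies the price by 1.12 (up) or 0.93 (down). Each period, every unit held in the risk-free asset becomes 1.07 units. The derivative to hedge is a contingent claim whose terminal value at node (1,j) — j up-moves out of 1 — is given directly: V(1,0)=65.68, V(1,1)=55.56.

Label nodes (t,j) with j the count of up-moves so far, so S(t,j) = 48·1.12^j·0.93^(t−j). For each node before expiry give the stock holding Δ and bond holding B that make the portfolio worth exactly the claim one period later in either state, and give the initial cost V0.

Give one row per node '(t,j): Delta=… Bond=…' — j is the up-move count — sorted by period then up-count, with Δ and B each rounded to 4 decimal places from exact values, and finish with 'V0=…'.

Under the risk-neutral measure, an up-move has probability p* = (R−d)/(u−d) = 0.7368 and values discount at R = 1.07.
Payoff layer (t=1): V(1,0)=65.6800, V(1,1)=55.5600
  t=0,j=0: stock 48.0000 → up 53.7600 (V=55.5600), down 44.6400 (V=65.6800). Price 54.4142; hedge Δ=-1.1096, bond B=107.6773.
Root portfolio cost Δ·48+B reproduces V0=54.4142.

(0,0): Delta=-1.1096 Bond=107.6773
V0=54.4142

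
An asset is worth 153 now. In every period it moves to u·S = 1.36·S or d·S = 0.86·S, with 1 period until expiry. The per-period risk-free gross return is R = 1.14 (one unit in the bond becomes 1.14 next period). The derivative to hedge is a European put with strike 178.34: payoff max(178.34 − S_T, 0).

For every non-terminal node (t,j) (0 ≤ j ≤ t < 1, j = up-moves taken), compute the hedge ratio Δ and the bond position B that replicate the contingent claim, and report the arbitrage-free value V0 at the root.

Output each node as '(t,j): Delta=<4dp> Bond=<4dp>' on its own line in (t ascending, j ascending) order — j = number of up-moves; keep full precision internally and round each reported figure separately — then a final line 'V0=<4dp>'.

(0,0): Delta=-0.6112 Bond=111.5677
V0=18.0477

Risk-neutral probability p* = (R−d)/(u−d) = (1.14−0.86)/(1.36−0.86) = 0.5600.
Terminal payoffs: V(1,0)=46.7600, V(1,1)=0.0000
  t=0,j=0: stock 153.0000 → up 208.0800 (V=0.0000), down 131.5800 (V=46.7600). Price 18.0477; hedge Δ=-0.6112, bond B=111.5677.
Each (Δ,B) replicates both successor values, so the strategy is self-financing and V0 is arbitrage-free.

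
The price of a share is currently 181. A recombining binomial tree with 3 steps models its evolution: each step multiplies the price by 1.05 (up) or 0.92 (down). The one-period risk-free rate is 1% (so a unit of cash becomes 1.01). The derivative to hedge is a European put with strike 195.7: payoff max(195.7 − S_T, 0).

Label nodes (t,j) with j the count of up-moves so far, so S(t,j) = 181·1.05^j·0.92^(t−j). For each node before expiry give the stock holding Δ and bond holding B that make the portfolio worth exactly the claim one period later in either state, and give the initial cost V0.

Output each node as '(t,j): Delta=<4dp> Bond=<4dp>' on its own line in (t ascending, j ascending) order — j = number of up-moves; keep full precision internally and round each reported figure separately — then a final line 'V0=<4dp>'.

(0,0): Delta=-0.7238 Bond=144.4137
(1,0): Delta=-1.0000 Bond=191.8439
(1,1): Delta=-0.6163 Bond=125.4196
(2,0): Delta=-1.0000 Bond=193.7624
(2,1): Delta=-1.0000 Bond=193.7624
(2,2): Delta=-0.4669 Bond=96.8567
V0=13.3986

Under the risk-neutral measure, an up-move has probability p* = (R−d)/(u−d) = 0.6923 and values discount at R = 1.01.
At expiry t=3: V(3,0)=54.7575, V(3,1)=34.8417, V(3,2)=12.1117, V(3,3)=0.0000
  t=2,j=0: stock 153.1984 → up 160.8583 (V=34.8417), down 140.9425 (V=54.7575). Price 40.5640; hedge Δ=-1.0000, bond B=193.7624.
  t=2,j=1: stock 174.8460 → up 183.5883 (V=12.1117), down 160.8583 (V=34.8417). Price 18.9164; hedge Δ=-1.0000, bond B=193.7624.
  t=2,j=2: stock 199.5525 → up 209.5301 (V=0.0000), down 183.5883 (V=12.1117). Price 3.6898; hedge Δ=-0.4669, bond B=96.8567.
  t=1,j=0: stock 166.5200 → up 174.8460 (V=18.9164), down 153.1984 (V=40.5640). Price 25.3239; hedge Δ=-1.0000, bond B=191.8439.
  t=1,j=1: stock 190.0500 → up 199.5525 (V=3.6898), down 174.8460 (V=18.9164). Price 8.2920; hedge Δ=-0.6163, bond B=125.4196.
  t=0,j=0: stock 181.0000 → up 190.0500 (V=8.2920), down 166.5200 (V=25.3239). Price 13.3986; hedge Δ=-0.7238, bond B=144.4137.
Each (Δ,B) replicates both successor values, so the strategy is self-financing and V0 is arbitrage-free.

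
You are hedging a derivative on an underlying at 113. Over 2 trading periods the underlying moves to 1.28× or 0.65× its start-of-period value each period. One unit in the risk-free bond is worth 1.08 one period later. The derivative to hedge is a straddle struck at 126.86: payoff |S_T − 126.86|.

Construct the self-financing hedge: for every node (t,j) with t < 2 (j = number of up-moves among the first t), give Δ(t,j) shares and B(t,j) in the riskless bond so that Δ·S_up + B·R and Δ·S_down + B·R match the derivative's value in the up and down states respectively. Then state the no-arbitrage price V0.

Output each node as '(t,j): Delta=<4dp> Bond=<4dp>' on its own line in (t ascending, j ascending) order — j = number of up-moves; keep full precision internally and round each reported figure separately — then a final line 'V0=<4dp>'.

No-arbitrage ⇒ martingale measure with p* = (R−d)/(u−d) = 0.6825.
Payoff layer (t=2): V(2,0)=79.1175, V(2,1)=32.8440, V(2,2)=58.2792
  t=1,j=0: stock 73.4500 → up 94.0160 (V=32.8440), down 47.7425 (V=79.1175). Price 44.0130; hedge Δ=-1.0000, bond B=117.4630.
  t=1,j=1: stock 144.6400 → up 185.1392 (V=58.2792), down 94.0160 (V=32.8440). Price 46.4857; hedge Δ=0.2791, bond B=6.1123.
  t=0,j=0: stock 113.0000 → up 144.6400 (V=46.4857), down 73.4500 (V=44.0130). Price 42.3155; hedge Δ=0.0347, bond B=38.3905.
Check: Δ(0,0)·S0 + B(0,0) = 42.3155 = V0.

(0,0): Delta=0.0347 Bond=38.3905
(1,0): Delta=-1.0000 Bond=117.4630
(1,1): Delta=0.2791 Bond=6.1123
V0=42.3155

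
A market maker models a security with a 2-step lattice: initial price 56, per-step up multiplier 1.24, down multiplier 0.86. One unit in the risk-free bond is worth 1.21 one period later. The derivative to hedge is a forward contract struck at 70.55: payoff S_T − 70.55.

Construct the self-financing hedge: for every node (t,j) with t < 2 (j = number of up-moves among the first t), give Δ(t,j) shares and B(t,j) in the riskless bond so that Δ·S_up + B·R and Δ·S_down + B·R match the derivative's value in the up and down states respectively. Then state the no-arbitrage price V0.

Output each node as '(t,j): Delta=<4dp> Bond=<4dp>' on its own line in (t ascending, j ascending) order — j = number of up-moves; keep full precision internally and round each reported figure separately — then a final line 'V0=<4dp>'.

(0,0): Delta=1.0000 Bond=-48.1866
(1,0): Delta=1.0000 Bond=-58.3058
(1,1): Delta=1.0000 Bond=-58.3058
V0=7.8134

Since d<R<u, set p* = (R−d)/(u−d) = 0.9211; price each node as the discounted p*-expectation of its children.
Terminal payoffs: V(2,0)=-29.1324, V(2,1)=-10.8316, V(2,2)=15.5556
Node (1,0) S=48.1600: V=(p*·-10.8316+(1−p*)·-29.1324)/1.21=-10.1458; Δ=(-10.8316−-29.1324)/(59.7184−41.4176)=1.0000; B=V−Δ·S=-58.3058
Node (1,1) S=69.4400: V=(p*·15.5556+(1−p*)·-10.8316)/1.21=11.1342; Δ=(15.5556−-10.8316)/(86.1056−59.7184)=1.0000; B=V−Δ·S=-58.3058
Node (0,0) S=56.0000: V=(p*·11.1342+(1−p*)·-10.1458)/1.21=7.8134; Δ=(11.1342−-10.1458)/(69.4400−48.1600)=1.0000; B=V−Δ·S=-48.1866
Each (Δ,B) replicates both successor values, so the strategy is self-financing and V0 is arbitrage-free.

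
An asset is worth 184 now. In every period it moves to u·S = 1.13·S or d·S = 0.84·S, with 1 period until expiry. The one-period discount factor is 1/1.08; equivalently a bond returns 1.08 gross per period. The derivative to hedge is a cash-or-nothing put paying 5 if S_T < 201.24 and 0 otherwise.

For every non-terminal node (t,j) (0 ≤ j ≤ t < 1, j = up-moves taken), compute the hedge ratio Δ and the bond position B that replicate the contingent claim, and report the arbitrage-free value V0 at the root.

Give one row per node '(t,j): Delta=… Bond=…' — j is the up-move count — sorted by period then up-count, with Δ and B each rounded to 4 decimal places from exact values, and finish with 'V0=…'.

(0,0): Delta=-0.0937 Bond=18.0396
V0=0.7982

Under the risk-neutral measure, an up-move has probability p* = (R−d)/(u−d) = 0.8276 and values discount at R = 1.08.
Payoff layer (t=1): V(1,0)=5.0000, V(1,1)=0.0000
Node (0,0) S=184.0000: V=(p*·0.0000+(1−p*)·5.0000)/1.08=0.7982; Δ=(0.0000−5.0000)/(207.9200−154.5600)=-0.0937; B=V−Δ·S=18.0396
Check: Δ(0,0)·S0 + B(0,0) = 0.7982 = V0.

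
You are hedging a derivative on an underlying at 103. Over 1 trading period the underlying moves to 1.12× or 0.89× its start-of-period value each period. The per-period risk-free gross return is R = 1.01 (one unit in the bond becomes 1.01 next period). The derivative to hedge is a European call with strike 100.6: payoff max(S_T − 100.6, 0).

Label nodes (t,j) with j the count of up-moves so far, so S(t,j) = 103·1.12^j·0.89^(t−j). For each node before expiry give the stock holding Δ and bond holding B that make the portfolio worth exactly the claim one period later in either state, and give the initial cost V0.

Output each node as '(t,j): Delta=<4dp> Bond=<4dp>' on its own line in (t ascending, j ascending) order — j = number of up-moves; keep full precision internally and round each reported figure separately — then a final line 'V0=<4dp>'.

(0,0): Delta=0.6230 Bond=-56.5493
V0=7.6246

Under the risk-neutral measure, an up-move has probability p* = (R−d)/(u−d) = 0.5217 and values discount at R = 1.01.
Terminal payoffs: V(1,0)=0.0000, V(1,1)=14.7600
  t=0,j=0: stock 103.0000 → up 115.3600 (V=14.7600), down 91.6700 (V=0.0000). Price 7.6246; hedge Δ=0.6230, bond B=-56.5493.
The time-0 hedge costs 7.6246, which is the no-arbitrage price.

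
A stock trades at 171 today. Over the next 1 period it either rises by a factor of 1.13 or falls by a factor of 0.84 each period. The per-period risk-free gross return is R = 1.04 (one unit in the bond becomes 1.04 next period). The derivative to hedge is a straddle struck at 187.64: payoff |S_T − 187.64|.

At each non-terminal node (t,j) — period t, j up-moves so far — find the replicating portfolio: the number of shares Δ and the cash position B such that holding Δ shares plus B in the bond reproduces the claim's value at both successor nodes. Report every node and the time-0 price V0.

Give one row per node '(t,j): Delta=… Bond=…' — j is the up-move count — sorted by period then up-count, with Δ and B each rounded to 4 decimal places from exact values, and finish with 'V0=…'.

Under the risk-neutral measure, an up-move has probability p* = (R−d)/(u−d) = 0.6897 and values discount at R = 1.04.
At expiry t=1: V(1,0)=44.0000, V(1,1)=5.5900
  t=0,j=0: stock 171.0000 → up 193.2300 (V=5.5900), down 143.6400 (V=44.0000). Price 16.8369; hedge Δ=-0.7746, bond B=149.2851.
Each (Δ,B) replicates both successor values, so the strategy is self-financing and V0 is arbitrage-free.

(0,0): Delta=-0.7746 Bond=149.2851
V0=16.8369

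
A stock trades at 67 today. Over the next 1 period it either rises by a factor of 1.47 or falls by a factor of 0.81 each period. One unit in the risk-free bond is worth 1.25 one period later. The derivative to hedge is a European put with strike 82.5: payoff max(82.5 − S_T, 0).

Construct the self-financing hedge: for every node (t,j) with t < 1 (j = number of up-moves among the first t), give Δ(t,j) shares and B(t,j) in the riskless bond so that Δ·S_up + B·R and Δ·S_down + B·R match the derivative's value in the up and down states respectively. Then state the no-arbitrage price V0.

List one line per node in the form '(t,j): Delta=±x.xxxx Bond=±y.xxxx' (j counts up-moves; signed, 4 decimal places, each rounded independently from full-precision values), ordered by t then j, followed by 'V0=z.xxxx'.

(0,0): Delta=-0.6384 Bond=50.3007
V0=7.5280

No-arbitrage ⇒ martingale measure with p* = (R−d)/(u−d) = 0.6667.
At expiry t=1: V(1,0)=28.2300, V(1,1)=0.0000
(0,0): S=67.0000. Δ = (V_up−V_dn)/(S_up−S_dn) = (0.0000−28.2300)/(98.4900−54.2700) = -0.6384. V = [p*·0.0000 + (1−p*)·28.2300]/1.25 = 7.5280. B = V − Δ·S = 50.3007.
The time-0 hedge costs 7.5280, which is the no-arbitrage price.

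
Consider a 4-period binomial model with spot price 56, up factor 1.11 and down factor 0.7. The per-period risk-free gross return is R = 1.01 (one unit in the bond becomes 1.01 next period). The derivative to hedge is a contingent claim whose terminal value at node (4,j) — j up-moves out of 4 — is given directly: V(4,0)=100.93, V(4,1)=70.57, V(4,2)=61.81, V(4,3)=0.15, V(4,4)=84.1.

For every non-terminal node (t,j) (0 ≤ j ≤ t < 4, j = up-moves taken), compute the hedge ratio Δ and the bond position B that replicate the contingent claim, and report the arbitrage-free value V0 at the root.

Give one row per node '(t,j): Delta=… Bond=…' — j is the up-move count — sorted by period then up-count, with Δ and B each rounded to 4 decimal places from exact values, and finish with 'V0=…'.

(0,0): Delta=0.3750 Bond=20.9108
(1,0): Delta=-2.4573 Bond=132.1466
(1,1): Delta=0.9512 Bond=-14.6952
(2,0): Delta=-1.2346 Bond=99.9173
(2,1): Delta=-2.7060 Bond=144.2910
(2,2): Delta=1.6952 Bond=-66.1754
(3,0): Delta=-3.8551 Bond=151.2516
(3,1): Delta=-0.7015 Bond=84.6793
(3,2): Delta=-3.1138 Bond=165.4289
(3,3): Delta=2.6735 Bond=-141.7617
V0=41.9135

No-arbitrage ⇒ martingale measure with p* = (R−d)/(u−d) = 0.7561.
Terminal payoffs: V(4,0)=100.9300, V(4,1)=70.5700, V(4,2)=61.8100, V(4,3)=0.1500, V(4,4)=84.1000
  t=3,j=0: stock 19.2080 → up 21.3209 (V=70.5700), down 13.4456 (V=100.9300). Price 77.2028; hedge Δ=-3.8551, bond B=151.2516.
  t=3,j=1: stock 30.4584 → up 33.8088 (V=61.8100), down 21.3209 (V=70.5700). Price 63.3135; hedge Δ=-0.7015, bond B=84.6793.
  t=3,j=2: stock 48.2983 → up 53.6111 (V=0.1500), down 33.8088 (V=61.8100). Price 15.0386; hedge Δ=-3.1138, bond B=165.4289.
  t=3,j=3: stock 76.5873 → up 85.0119 (V=84.1000), down 53.6111 (V=0.1500). Price 62.9944; hedge Δ=2.6735, bond B=-141.7617.
  t=2,j=0: stock 27.4400 → up 30.4584 (V=63.3135), down 19.2080 (V=77.2028). Price 66.0407; hedge Δ=-1.2346, bond B=99.9173.
  t=2,j=1: stock 43.5120 → up 48.2983 (V=15.0386), down 30.4584 (V=63.3135). Price 26.5475; hedge Δ=-2.7060, bond B=144.2910.
  t=2,j=2: stock 68.9976 → up 76.5873 (V=62.9944), down 48.2983 (V=15.0386). Price 50.7900; hedge Δ=1.6952, bond B=-66.1754.
  t=1,j=0: stock 39.2000 → up 43.5120 (V=26.5475), down 27.4400 (V=66.0407). Price 35.8218; hedge Δ=-2.4573, bond B=132.1466.
  t=1,j=1: stock 62.1600 → up 68.9976 (V=50.7900), down 43.5120 (V=26.5475). Price 44.4329; hedge Δ=0.9512, bond B=-14.6952.
  t=0,j=0: stock 56.0000 → up 62.1600 (V=44.4329), down 39.2000 (V=35.8218). Price 41.9135; hedge Δ=0.3750, bond B=20.9108.
Root portfolio cost Δ·56+B reproduces V0=41.9135.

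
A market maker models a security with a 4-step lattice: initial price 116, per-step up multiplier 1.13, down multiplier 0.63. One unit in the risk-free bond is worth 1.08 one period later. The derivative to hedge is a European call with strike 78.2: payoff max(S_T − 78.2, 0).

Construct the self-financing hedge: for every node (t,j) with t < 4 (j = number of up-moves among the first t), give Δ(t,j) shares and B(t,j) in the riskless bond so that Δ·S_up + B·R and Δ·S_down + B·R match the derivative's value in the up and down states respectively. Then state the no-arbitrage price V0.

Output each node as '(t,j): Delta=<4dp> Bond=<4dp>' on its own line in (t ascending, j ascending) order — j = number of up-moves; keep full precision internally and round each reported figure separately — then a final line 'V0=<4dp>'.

(0,0): Delta=0.9256 Bond=-48.0344
(1,0): Delta=0.5178 Bond=-22.0750
(1,1): Delta=0.9509 Bond=-55.1885
(2,0): Delta=0.0000 Bond=0.0000
(2,1): Delta=0.5499 Bond=-26.4901
(2,2): Delta=0.9757 Bond=-63.2828
(3,0): Delta=0.0000 Bond=0.0000
(3,1): Delta=0.0000 Bond=0.0000
(3,2): Delta=0.5840 Bond=-31.7881
(3,3): Delta=1.0000 Bond=-72.4074
V0=59.3387

Under the risk-neutral measure, an up-move has probability p* = (R−d)/(u−d) = 0.9000 and values discount at R = 1.08.
Payoff layer (t=4): V(4,0)=0.0000, V(4,1)=0.0000, V(4,2)=0.0000, V(4,3)=27.2469, V(4,4)=110.9349
(3,0): S=29.0055. Δ = (V_up−V_dn)/(S_up−S_dn) = (0.0000−0.0000)/(32.7762−18.2734) = 0.0000. V = [p*·0.0000 + (1−p*)·0.0000]/1.08 = 0.0000. B = V − Δ·S = 0.0000.
(3,1): S=52.0257. Δ = (V_up−V_dn)/(S_up−S_dn) = (0.0000−0.0000)/(58.7890−32.7762) = 0.0000. V = [p*·0.0000 + (1−p*)·0.0000]/1.08 = 0.0000. B = V − Δ·S = 0.0000.
(3,2): S=93.3159. Δ = (V_up−V_dn)/(S_up−S_dn) = (27.2469−0.0000)/(105.4469−58.7890) = 0.5840. V = [p*·27.2469 + (1−p*)·0.0000]/1.08 = 22.7058. B = V − Δ·S = -31.7881.
(3,3): S=167.3761. Δ = (V_up−V_dn)/(S_up−S_dn) = (110.9349−27.2469)/(189.1349−105.4469) = 1.0000. V = [p*·110.9349 + (1−p*)·27.2469]/1.08 = 94.9686. B = V − Δ·S = -72.4074.
(2,0): S=46.0404. Δ = (V_up−V_dn)/(S_up−S_dn) = (0.0000−0.0000)/(52.0257−29.0055) = 0.0000. V = [p*·0.0000 + (1−p*)·0.0000]/1.08 = 0.0000. B = V − Δ·S = 0.0000.
(2,1): S=82.5804. Δ = (V_up−V_dn)/(S_up−S_dn) = (22.7058−0.0000)/(93.3159−52.0257) = 0.5499. V = [p*·22.7058 + (1−p*)·0.0000]/1.08 = 18.9215. B = V − Δ·S = -26.4901.
(2,2): S=148.1204. Δ = (V_up−V_dn)/(S_up−S_dn) = (94.9686−22.7058)/(167.3761−93.3159) = 0.9757. V = [p*·94.9686 + (1−p*)·22.7058]/1.08 = 81.2429. B = V − Δ·S = -63.2828.
(1,0): S=73.0800. Δ = (V_up−V_dn)/(S_up−S_dn) = (18.9215−0.0000)/(82.5804−46.0404) = 0.5178. V = [p*·18.9215 + (1−p*)·0.0000]/1.08 = 15.7679. B = V − Δ·S = -22.0750.
(1,1): S=131.0800. Δ = (V_up−V_dn)/(S_up−S_dn) = (81.2429−18.9215)/(148.1204−82.5804) = 0.9509. V = [p*·81.2429 + (1−p*)·18.9215]/1.08 = 69.4544. B = V − Δ·S = -55.1885.
(0,0): S=116.0000. Δ = (V_up−V_dn)/(S_up−S_dn) = (69.4544−15.7679)/(131.0800−73.0800) = 0.9256. V = [p*·69.4544 + (1−p*)·15.7679]/1.08 = 59.3387. B = V − Δ·S = -48.0344.
Self-financing check: at every node Δ·S+B equals the discounted successor values.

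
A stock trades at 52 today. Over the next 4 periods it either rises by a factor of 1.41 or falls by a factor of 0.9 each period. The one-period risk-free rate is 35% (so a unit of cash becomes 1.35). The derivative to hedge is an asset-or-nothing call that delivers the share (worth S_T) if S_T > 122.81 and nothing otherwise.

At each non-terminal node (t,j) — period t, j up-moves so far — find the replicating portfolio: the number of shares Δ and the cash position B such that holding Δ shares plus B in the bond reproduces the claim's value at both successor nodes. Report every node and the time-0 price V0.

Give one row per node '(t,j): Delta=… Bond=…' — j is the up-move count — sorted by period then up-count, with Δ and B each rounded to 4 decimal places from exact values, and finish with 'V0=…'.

(0,0): Delta=1.3352 Bond=-19.1526
(1,0): Delta=2.3480 Bond=-73.2586
(1,1): Delta=1.2490 Bond=-19.5356
(2,0): Delta=0.0000 Bond=0.0000
(2,1): Delta=2.5479 Bond=-112.0857
(2,2): Delta=1.1384 Bond=-14.9448
(3,0): Delta=0.0000 Bond=0.0000
(3,1): Delta=0.0000 Bond=0.0000
(3,2): Delta=2.7647 Bond=-171.4912
(3,3): Delta=1.0000 Bond=0.0000
V0=50.2755

The replicating-portfolio and risk-neutral prices coincide; use p* = (1.35−0.9)/(1.41−0.9) = 0.8824 for the latter.
Terminal payoffs: V(4,0)=0.0000, V(4,1)=0.0000, V(4,2)=0.0000, V(4,3)=131.1907, V(4,4)=205.5322
Node (3,0) S=37.9080: V=(p*·0.0000+(1−p*)·0.0000)/1.35=0.0000; Δ=(0.0000−0.0000)/(53.4503−34.1172)=0.0000; B=V−Δ·S=0.0000
Node (3,1) S=59.3892: V=(p*·0.0000+(1−p*)·0.0000)/1.35=0.0000; Δ=(0.0000−0.0000)/(83.7388−53.4503)=0.0000; B=V−Δ·S=0.0000
Node (3,2) S=93.0431: V=(p*·131.1907+(1−p*)·0.0000)/1.35=85.7456; Δ=(131.1907−0.0000)/(131.1907−83.7388)=2.7647; B=V−Δ·S=-171.4912
Node (3,3) S=145.7675: V=(p*·205.5322+(1−p*)·131.1907)/1.35=145.7675; Δ=(205.5322−131.1907)/(205.5322−131.1907)=1.0000; B=V−Δ·S=0.0000
Node (2,0) S=42.1200: V=(p*·0.0000+(1−p*)·0.0000)/1.35=0.0000; Δ=(0.0000−0.0000)/(59.3892−37.9080)=0.0000; B=V−Δ·S=0.0000
Node (2,1) S=65.9880: V=(p*·85.7456+(1−p*)·0.0000)/1.35=56.0429; Δ=(85.7456−0.0000)/(93.0431−59.3892)=2.5479; B=V−Δ·S=-112.0857
Node (2,2) S=103.3812: V=(p*·145.7675+(1−p*)·85.7456)/1.35=102.7453; Δ=(145.7675−85.7456)/(145.7675−93.0431)=1.1384; B=V−Δ·S=-14.9448
Node (1,0) S=46.8000: V=(p*·56.0429+(1−p*)·0.0000)/1.35=36.6293; Δ=(56.0429−0.0000)/(65.9880−42.1200)=2.3480; B=V−Δ·S=-73.2586
Node (1,1) S=73.3200: V=(p*·102.7453+(1−p*)·56.0429)/1.35=72.0377; Δ=(102.7453−56.0429)/(103.3812−65.9880)=1.2490; B=V−Δ·S=-19.5356
Node (0,0) S=52.0000: V=(p*·72.0377+(1−p*)·36.6293)/1.35=50.2755; Δ=(72.0377−36.6293)/(73.3200−46.8000)=1.3352; B=V−Δ·S=-19.1526
Self-financing check: at every node Δ·S+B equals the discounted successor values.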